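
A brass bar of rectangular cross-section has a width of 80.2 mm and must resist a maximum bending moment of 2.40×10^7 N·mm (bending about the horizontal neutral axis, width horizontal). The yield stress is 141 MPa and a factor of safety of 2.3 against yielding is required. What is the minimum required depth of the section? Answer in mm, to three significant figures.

σ_allow = 141/2.3 = 61.30 MPa.
For a rectangular section σ = 6M/(bh²), so h² = 6M/(b σ_allow) = 6×2.4000×10^7/(80.2×61.30) = 29290 mm².
h = 171.1 mm.

h = 171 mm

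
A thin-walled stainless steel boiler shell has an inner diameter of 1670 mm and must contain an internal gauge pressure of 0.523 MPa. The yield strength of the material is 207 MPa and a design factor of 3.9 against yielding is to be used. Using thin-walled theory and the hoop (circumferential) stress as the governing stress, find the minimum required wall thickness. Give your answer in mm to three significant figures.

σ_allow = 207/3.9 = 53.08 MPa.
Hoop stress σ_h = pD/(2t), so t = pD/(2σ_allow) = 0.523×1670/(2×53.08) = 8.228 mm.

t = 8.23 mm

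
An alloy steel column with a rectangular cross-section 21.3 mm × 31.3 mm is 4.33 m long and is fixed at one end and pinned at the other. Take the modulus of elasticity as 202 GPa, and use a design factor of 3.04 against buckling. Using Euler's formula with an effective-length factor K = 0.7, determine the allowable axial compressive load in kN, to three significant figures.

Buckling occurs about the weak axis: I_min = h·b³/12 = 31.3×21.3³/12 = 25210 mm⁴ (b = 21.3 mm is the smaller dimension).
Effective length L_e = KL = 0.7×4.33 m = 3031 mm.
Euler critical load P_cr = π²EI/L_e² = π²×202000×25210/3031² = 5470 N.
P_allow = P_cr/n = 5470/3.04 = 1799 N.

P_allow = 1.80 kN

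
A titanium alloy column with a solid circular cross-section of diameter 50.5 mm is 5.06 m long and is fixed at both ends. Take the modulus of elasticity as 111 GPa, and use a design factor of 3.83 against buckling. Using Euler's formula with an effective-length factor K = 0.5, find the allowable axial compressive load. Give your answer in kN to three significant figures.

P_allow = 14.3 kN

I = πd⁴/64 = π×50.5⁴/64 = 319300 mm⁴.
Effective length L_e = KL = 0.5×5.06 m = 2530 mm.
Euler critical load P_cr = π²EI/L_e² = π²×111000×319300/2530² = 54640 N.
P_allow = P_cr/n = 54640/3.83 = 14270 N.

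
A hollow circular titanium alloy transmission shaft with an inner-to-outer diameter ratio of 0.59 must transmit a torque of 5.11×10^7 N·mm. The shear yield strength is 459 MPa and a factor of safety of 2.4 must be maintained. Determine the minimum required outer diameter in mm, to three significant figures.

τ_allow = 459/2.4 = 191.2 MPa.
For a hollow shaft τ = 16T/[πd_o³(1−k⁴)] with k = 0.59, so 1−k⁴ = 0.8788.
d_o³ = 16T/[π τ_allow (1−k⁴)] = 16×5.1100×10^7/(π×191.2×0.8788) = 1.548×10^6 mm³.
d_o = 115.7 mm.

d_o = 116 mm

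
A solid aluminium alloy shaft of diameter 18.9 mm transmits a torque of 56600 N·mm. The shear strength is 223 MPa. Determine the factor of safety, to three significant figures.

n = 5.22

τ = 16T/(πd³) = 16×56600/(π×18.9³) = 42.70 MPa.
n = τ_limit/τ = 223/42.70 = 5.223.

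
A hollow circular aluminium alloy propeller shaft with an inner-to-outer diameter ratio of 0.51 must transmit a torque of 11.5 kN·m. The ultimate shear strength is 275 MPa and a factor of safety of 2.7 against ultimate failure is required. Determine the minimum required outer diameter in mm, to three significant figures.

τ_allow = 275/2.7 = 101.9 MPa.
For a hollow shaft τ = 16T/[πd_o³(1−k⁴)] with k = 0.51, so 1−k⁴ = 0.9323.
d_o³ = 16T/[π τ_allow (1−k⁴)] = 16×1.1500×10^7/(π×101.9×0.9323) = 616800 mm³.
d_o = 85.12 mm.

d_o = 85.1 mm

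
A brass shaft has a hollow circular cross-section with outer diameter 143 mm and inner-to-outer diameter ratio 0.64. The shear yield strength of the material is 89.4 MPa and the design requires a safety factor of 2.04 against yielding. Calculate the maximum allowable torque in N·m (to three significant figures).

τ_allow = 89.4/2.04 = 43.82 MPa.
For a hollow shaft T_allow = τ_allow·πd_o³(1−k⁴)/16 with 1−k⁴ = 0.8322, so πd_o³(1−k⁴)/16 = 477800 mm³.
T_allow = 43.82×477800 = 2.094×10^7 N·mm = 20940 N·m.

T_allow = 20900 N·m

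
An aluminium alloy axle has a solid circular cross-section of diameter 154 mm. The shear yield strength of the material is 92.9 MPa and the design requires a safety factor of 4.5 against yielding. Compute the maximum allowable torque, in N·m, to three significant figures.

T_allow = 14800 N·m

τ_allow = 92.9/4.5 = 20.64 MPa.
For a solid shaft T_allow = τ_allow·πd³/16; πd³/16 = π×154³/16 = 717100 mm³.
T_allow = 20.64×717100 = 1.480×10^7 N·mm = 14800 N·m.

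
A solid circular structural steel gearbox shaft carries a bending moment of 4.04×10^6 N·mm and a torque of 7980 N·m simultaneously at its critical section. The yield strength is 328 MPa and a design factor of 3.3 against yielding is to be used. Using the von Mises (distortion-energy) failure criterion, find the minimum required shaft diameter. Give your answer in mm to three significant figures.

σ_allow = σ_y/n = 328/3.3 = 99.39 MPa.
For a solid shaft σ_b = 32M/(πd³) and τ = 16T/(πd³), so the von Mises stress is σ' = (16/πd³)·√(4M²+3T²).
√(4M²+3T²) = √(4×(4.040×10^6)² + 3×(7.980×10^6)²) = 1.601×10^7 N·mm.
d³ = 16×1.601×10^7/(π×99.39) = 820400 mm³.
d = 93.61 mm.

d = 93.6 mm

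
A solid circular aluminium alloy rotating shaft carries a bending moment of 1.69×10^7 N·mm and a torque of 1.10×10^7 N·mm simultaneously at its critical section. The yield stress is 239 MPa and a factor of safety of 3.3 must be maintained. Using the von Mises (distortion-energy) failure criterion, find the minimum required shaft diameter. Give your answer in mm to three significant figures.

d = 140 mm

σ_allow = σ_y/n = 239/3.3 = 72.42 MPa.
For a solid shaft σ_b = 32M/(πd³) and τ = 16T/(πd³), so the von Mises stress is σ' = (16/πd³)·√(4M²+3T²).
√(4M²+3T²) = √(4×(1.690×10^7)² + 3×(1.100×10^7)²) = 3.880×10^7 N·mm.
d³ = 16×3.880×10^7/(π×72.42) = 2.728×10^6 mm³.
d = 139.7 mm.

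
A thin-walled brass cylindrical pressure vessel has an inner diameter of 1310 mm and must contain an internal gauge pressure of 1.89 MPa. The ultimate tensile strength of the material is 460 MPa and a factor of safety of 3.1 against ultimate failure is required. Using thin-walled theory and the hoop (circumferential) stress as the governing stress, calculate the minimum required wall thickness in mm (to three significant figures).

t = 8.34 mm

σ_allow = 460/3.1 = 148.4 MPa.
Hoop stress σ_h = pD/(2t), so t = pD/(2σ_allow) = 1.89×1310/(2×148.4) = 8.343 mm.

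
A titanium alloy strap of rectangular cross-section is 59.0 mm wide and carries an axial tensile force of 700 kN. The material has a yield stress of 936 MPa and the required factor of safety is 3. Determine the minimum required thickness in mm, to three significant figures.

t = 38.0 mm

σ_allow = 936/3 = 312.0 MPa.
Required area A = F/σ_allow = 700000/312.0 = 2244 mm².
t = A/w = 2244/59.0 = 38.03 mm.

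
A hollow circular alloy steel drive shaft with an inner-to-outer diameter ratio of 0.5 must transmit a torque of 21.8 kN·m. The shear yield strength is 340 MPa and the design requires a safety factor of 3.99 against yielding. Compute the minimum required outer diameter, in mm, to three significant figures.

d_o = 112 mm

τ_allow = 340/3.99 = 85.21 MPa.
For a hollow shaft τ = 16T/[πd_o³(1−k⁴)] with k = 0.5, so 1−k⁴ = 0.9375.
d_o³ = 16T/[π τ_allow (1−k⁴)] = 16×2.1800×10^7/(π×85.21×0.9375) = 1.390×10^6 mm³.
d_o = 111.6 mm.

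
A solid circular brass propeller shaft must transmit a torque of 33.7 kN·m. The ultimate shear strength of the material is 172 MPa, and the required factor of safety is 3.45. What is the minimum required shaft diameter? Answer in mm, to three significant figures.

Allowable shear stress τ_allow = 172/3.45 = 49.86 MPa.
For a solid shaft τ = 16T/(πd³), so d³ = 16T/(π τ_allow) = 16×3.3700×10^7/(π×49.86) = 3.443×10^6 mm³.
d = (3.443×10^6)^(1/3) = 151.0 mm.

d = 151 mm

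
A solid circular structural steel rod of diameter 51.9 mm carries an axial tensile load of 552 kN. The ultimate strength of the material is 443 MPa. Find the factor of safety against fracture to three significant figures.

n = 1.70

A = πd²/4 = 2116 mm².
σ = F/A = 552000/2116 = 260.9 MPa.
n = 443/260.9 = 1.698.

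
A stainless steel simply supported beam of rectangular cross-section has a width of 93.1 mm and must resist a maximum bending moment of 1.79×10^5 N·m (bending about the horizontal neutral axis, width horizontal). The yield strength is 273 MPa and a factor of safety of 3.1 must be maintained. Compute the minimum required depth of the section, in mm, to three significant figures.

σ_allow = 273/3.1 = 88.06 MPa.
For a rectangular section σ = 6M/(bh²), so h² = 6M/(b σ_allow) = 6×1.7900×10^8/(93.1×88.06) = 131000 mm².
h = 361.9 mm.

h = 362 mm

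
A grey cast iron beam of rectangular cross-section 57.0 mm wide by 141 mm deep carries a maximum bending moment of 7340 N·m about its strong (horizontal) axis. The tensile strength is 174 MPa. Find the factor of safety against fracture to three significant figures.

n = 4.48

Section modulus S = bh²/6 = 57.0×141²/6 = 188900 mm³.
σ = M/S = 7340000/188900 = 38.86 MPa.
n = 174/38.86 = 4.477.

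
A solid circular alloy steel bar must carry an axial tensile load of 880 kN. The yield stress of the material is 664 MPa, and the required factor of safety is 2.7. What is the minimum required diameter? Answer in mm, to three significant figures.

Allowable stress σ_allow = 664/2.7 = 245.9 MPa.
Required area A = F/σ_allow = 880000/245.9 = 3578 mm².
A = πd²/4 → d = √(4A/π) = 67.50 mm.

d = 67.5 mm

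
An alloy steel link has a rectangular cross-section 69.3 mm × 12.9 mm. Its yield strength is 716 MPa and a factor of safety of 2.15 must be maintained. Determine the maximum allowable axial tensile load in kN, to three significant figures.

σ_allow = 716/2.15 = 333.0 MPa.
A = 69.3×12.9 = 894.0 mm².
F_allow = σ_allow × A = 333.0×894.0 = 297700 N.

F_allow = 298 kN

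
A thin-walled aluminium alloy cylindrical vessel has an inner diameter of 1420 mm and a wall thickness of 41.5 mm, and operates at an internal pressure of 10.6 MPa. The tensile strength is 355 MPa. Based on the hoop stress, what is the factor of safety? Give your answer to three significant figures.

σ_h = pD/(2t) = 10.6×1420/(2×41.5) = 181.3 MPa.
n = 355/181.3 = 1.958.

n = 1.96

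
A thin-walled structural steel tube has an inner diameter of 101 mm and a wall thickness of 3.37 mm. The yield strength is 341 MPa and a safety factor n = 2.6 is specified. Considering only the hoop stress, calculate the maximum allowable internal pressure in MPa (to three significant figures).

p_allow = 8.75 MPa

σ_allow = 341/2.6 = 131.2 MPa.
σ_h = pD/(2t) → p_allow = 2σ_allow t/D = 2×131.2×3.37/101 = 8.752 MPa.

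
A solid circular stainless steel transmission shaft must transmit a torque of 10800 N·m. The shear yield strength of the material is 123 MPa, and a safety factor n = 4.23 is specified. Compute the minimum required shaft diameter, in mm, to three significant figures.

Allowable shear stress τ_allow = 123/4.23 = 29.08 MPa.
For a solid shaft τ = 16T/(πd³), so d³ = 16T/(π τ_allow) = 16×1.0800×10^7/(π×29.08) = 1.892×10^6 mm³.
d = (1.892×10^6)^(1/3) = 123.7 mm.

d = 124 mm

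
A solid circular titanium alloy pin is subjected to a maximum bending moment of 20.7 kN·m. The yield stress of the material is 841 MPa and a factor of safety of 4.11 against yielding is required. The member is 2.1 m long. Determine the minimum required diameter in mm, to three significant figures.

σ_allow = 841/4.11 = 204.6 MPa.
For a solid circular section σ = 32M/(πd³), so d³ = 32M/(π σ_allow) = 32×2.0700×10^7/(π×204.6) = 1.030×10^6 mm³.
d = 101.0 mm.

d = 101 mm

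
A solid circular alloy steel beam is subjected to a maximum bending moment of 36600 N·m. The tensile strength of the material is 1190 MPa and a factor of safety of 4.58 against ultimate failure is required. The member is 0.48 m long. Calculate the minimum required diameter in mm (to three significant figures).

d = 113 mm

σ_allow = 1190/4.58 = 259.8 MPa.
For a solid circular section σ = 32M/(πd³), so d³ = 32M/(π σ_allow) = 32×3.6600×10^7/(π×259.8) = 1.435×10^6 mm³.
d = 112.8 mm.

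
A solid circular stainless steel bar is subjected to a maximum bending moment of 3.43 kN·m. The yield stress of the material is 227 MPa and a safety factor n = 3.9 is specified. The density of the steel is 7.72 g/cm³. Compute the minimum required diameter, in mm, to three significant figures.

d = 84.4 mm

σ_allow = 227/3.9 = 58.21 MPa.
For a solid circular section σ = 32M/(πd³), so d³ = 32M/(π σ_allow) = 32×3430000/(π×58.21) = 600300 mm³.
d = 84.36 mm.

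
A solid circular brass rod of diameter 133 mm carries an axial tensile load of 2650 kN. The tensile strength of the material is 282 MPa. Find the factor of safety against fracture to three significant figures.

A = πd²/4 = 13890 mm².
σ = F/A = 2650000/13890 = 190.7 MPa.
n = 282/190.7 = 1.478.

n = 1.48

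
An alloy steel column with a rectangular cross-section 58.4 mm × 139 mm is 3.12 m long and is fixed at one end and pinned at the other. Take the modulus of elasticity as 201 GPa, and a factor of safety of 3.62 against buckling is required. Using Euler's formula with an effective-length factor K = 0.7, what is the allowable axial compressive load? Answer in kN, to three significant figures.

Buckling occurs about the weak axis: I_min = h·b³/12 = 139×58.4³/12 = 2.307×10^6 mm⁴ (b = 58.4 mm is the smaller dimension).
Effective length L_e = KL = 0.7×3.12 m = 2184 mm.
Euler critical load P_cr = π²EI/L_e² = π²×201000×2.307×10^6/2184² = 959500 N.
P_allow = P_cr/n = 959500/3.62 = 265100 N.

P_allow = 265 kN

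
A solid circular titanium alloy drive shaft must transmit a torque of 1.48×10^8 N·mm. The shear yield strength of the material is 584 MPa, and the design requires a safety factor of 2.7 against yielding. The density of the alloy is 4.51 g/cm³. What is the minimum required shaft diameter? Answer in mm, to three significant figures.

Allowable shear stress τ_allow = 584/2.7 = 216.3 MPa.
For a solid shaft τ = 16T/(πd³), so d³ = 16T/(π τ_allow) = 16×1.4800×10^8/(π×216.3) = 3.485×10^6 mm³.
d = (3.485×10^6)^(1/3) = 151.6 mm.

d = 152 mm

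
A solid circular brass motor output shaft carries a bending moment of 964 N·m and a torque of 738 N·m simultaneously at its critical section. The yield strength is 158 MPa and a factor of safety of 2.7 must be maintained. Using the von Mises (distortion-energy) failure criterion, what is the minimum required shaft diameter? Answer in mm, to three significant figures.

d = 58.6 mm

σ_allow = σ_y/n = 158/2.7 = 58.52 MPa.
For a solid shaft σ_b = 32M/(πd³) and τ = 16T/(πd³), so the von Mises stress is σ' = (16/πd³)·√(4M²+3T²).
√(4M²+3T²) = √(4×(964000)² + 3×(738000)²) = 2.313×10^6 N·mm.
d³ = 16×2.313×10^6/(π×58.52) = 201300 mm³.
d = 58.61 mm.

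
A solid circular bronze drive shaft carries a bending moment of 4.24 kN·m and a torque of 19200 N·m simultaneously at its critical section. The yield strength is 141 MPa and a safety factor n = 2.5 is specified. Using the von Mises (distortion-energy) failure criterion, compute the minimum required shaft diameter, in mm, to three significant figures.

σ_allow = σ_y/n = 141/2.5 = 56.40 MPa.
For a solid shaft σ_b = 32M/(πd³) and τ = 16T/(πd³), so the von Mises stress is σ' = (16/πd³)·√(4M²+3T²).
√(4M²+3T²) = √(4×(4.240×10^6)² + 3×(1.920×10^7)²) = 3.432×10^7 N·mm.
d³ = 16×3.432×10^7/(π×56.40) = 3.099×10^6 mm³.
d = 145.8 mm.

d = 146 mm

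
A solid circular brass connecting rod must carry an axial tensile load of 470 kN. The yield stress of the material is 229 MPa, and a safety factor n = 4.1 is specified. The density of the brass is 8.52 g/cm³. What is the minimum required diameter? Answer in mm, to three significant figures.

d = 104 mm

Allowable stress σ_allow = 229/4.1 = 55.85 MPa.
Required area A = F/σ_allow = 470000/55.85 = 8415 mm².
A = πd²/4 → d = √(4A/π) = 103.5 mm.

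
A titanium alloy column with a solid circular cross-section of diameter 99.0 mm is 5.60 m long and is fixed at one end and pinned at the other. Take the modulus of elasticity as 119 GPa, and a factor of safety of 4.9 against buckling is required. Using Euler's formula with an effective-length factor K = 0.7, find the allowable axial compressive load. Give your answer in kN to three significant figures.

I = πd⁴/64 = π×99.0⁴/64 = 4.715×10^6 mm⁴.
Effective length L_e = KL = 0.7×5.60 m = 3920 mm.
Euler critical load P_cr = π²EI/L_e² = π²×119000×4.715×10^6/3920² = 360400 N.
P_allow = P_cr/n = 360400/4.9 = 73550 N.

P_allow = 73.6 kN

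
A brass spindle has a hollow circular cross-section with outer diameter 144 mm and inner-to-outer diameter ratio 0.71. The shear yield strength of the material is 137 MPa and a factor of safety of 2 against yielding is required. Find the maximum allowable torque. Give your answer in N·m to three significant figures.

T_allow = 30000 N·m

τ_allow = 137/2 = 68.50 MPa.
For a hollow shaft T_allow = τ_allow·πd_o³(1−k⁴)/16 with 1−k⁴ = 0.7459, so πd_o³(1−k⁴)/16 = 437300 mm³.
T_allow = 68.50×437300 = 2.996×10^7 N·mm = 29960 N·m.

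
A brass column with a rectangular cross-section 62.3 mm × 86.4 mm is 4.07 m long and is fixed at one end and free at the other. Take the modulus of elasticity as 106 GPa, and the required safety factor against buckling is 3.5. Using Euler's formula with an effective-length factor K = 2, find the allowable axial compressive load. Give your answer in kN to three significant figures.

P_allow = 7.85 kN

Buckling occurs about the weak axis: I_min = h·b³/12 = 86.4×62.3³/12 = 1.741×10^6 mm⁴ (b = 62.3 mm is the smaller dimension).
Effective length L_e = KL = 2×4.07 m = 8140 mm.
Euler critical load P_cr = π²EI/L_e² = π²×106000×1.741×10^6/8140² = 27490 N.
P_allow = P_cr/n = 27490/3.5 = 7854 N.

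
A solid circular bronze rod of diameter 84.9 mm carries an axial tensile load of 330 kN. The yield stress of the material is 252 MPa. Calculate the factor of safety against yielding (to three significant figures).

A = πd²/4 = 5661 mm².
σ = F/A = 330000/5661 = 58.29 MPa.
n = 252/58.29 = 4.323.

n = 4.32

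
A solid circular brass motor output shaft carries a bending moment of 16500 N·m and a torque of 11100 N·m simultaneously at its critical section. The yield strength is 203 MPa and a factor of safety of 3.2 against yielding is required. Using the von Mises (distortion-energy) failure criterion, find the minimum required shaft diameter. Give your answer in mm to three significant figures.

σ_allow = σ_y/n = 203/3.2 = 63.44 MPa.
For a solid shaft σ_b = 32M/(πd³) and τ = 16T/(πd³), so the von Mises stress is σ' = (16/πd³)·√(4M²+3T²).
√(4M²+3T²) = √(4×(1.650×10^7)² + 3×(1.110×10^7)²) = 3.819×10^7 N·mm.
d³ = 16×3.819×10^7/(π×63.44) = 3.066×10^6 mm³.
d = 145.3 mm.

d = 145 mm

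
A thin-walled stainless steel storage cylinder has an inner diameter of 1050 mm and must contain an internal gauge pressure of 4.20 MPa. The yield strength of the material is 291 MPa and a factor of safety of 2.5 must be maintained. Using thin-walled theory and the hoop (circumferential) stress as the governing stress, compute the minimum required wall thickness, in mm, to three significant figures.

σ_allow = 291/2.5 = 116.4 MPa.
Hoop stress σ_h = pD/(2t), so t = pD/(2σ_allow) = 4.20×1050/(2×116.4) = 18.94 mm.

t = 18.9 mm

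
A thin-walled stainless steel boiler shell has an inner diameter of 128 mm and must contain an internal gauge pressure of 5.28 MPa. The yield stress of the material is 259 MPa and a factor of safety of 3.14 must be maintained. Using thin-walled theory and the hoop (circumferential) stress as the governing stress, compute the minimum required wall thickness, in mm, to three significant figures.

σ_allow = 259/3.14 = 82.48 MPa.
Hoop stress σ_h = pD/(2t), so t = pD/(2σ_allow) = 5.28×128/(2×82.48) = 4.097 mm.

t = 4.10 mm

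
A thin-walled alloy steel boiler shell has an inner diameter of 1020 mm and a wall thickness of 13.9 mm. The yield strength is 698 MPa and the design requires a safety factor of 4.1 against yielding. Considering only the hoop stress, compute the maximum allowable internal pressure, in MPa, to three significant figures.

p_allow = 4.64 MPa

σ_allow = 698/4.1 = 170.2 MPa.
σ_h = pD/(2t) → p_allow = 2σ_allow t/D = 2×170.2×13.9/1020 = 4.640 MPa.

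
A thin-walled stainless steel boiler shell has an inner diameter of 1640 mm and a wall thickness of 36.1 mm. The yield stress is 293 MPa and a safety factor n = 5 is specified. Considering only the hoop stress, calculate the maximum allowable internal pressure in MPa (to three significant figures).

p_allow = 2.58 MPa

σ_allow = 293/5 = 58.60 MPa.
σ_h = pD/(2t) → p_allow = 2σ_allow t/D = 2×58.60×36.1/1640 = 2.580 MPa.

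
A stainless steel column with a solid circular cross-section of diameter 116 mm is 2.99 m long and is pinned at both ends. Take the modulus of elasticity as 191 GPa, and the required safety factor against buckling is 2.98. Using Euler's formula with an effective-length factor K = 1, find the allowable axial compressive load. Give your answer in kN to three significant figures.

P_allow = 629 kN

I = πd⁴/64 = π×116⁴/64 = 8.888×10^6 mm⁴.
Effective length L_e = KL = 1×2.99 m = 2990 mm.
Euler critical load P_cr = π²EI/L_e² = π²×191000×8.888×10^6/2990² = 1.874×10^6 N.
P_allow = P_cr/n = 1.874×10^6/2.98 = 628900 N.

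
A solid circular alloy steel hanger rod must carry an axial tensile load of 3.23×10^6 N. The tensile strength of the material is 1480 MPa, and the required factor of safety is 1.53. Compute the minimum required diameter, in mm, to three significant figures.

d = 65.2 mm

Allowable stress σ_allow = 1480/1.53 = 967.3 MPa.
Required area A = F/σ_allow = 3230000/967.3 = 3339 mm².
A = πd²/4 → d = √(4A/π) = 65.20 mm.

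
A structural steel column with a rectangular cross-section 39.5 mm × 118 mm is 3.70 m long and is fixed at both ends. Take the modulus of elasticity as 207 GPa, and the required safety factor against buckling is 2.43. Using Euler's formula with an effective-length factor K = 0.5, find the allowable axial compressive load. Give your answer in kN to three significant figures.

Buckling occurs about the weak axis: I_min = h·b³/12 = 118×39.5³/12 = 606000 mm⁴ (b = 39.5 mm is the smaller dimension).
Effective length L_e = KL = 0.5×3.70 m = 1850 mm.
Euler critical load P_cr = π²EI/L_e² = π²×207000×606000/1850² = 361800 N.
P_allow = P_cr/n = 361800/2.43 = 148900 N.

P_allow = 149 kN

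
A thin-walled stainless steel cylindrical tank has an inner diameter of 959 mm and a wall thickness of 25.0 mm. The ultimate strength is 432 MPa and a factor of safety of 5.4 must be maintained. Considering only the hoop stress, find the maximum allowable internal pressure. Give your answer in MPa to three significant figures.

σ_allow = 432/5.4 = 80.00 MPa.
σ_h = pD/(2t) → p_allow = 2σ_allow t/D = 2×80.00×25.0/959 = 4.171 MPa.

p_allow = 4.17 MPa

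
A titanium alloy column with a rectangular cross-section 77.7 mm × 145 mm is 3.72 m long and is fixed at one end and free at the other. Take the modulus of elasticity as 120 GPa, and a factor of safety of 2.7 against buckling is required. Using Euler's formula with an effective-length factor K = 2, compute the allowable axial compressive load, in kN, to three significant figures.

P_allow = 44.9 kN

Buckling occurs about the weak axis: I_min = h·b³/12 = 145×77.7³/12 = 5.668×10^6 mm⁴ (b = 77.7 mm is the smaller dimension).
Effective length L_e = KL = 2×3.72 m = 7440 mm.
Euler critical load P_cr = π²EI/L_e² = π²×120000×5.668×10^6/7440² = 121300 N.
P_allow = P_cr/n = 121300/2.7 = 44920 N.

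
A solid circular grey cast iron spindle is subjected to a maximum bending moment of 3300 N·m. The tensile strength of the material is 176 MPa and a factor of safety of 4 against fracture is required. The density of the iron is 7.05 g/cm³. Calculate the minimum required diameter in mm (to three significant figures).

d = 91.4 mm

σ_allow = 176/4 = 44.00 MPa.
For a solid circular section σ = 32M/(πd³), so d³ = 32M/(π σ_allow) = 32×3300000/(π×44.00) = 763900 mm³.
d = 91.42 mm.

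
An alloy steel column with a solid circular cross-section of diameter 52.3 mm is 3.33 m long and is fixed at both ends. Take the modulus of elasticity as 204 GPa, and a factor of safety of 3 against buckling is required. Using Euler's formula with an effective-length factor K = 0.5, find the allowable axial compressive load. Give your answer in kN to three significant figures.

P_allow = 88.9 kN

I = πd⁴/64 = π×52.3⁴/64 = 367300 mm⁴.
Effective length L_e = KL = 0.5×3.33 m = 1665 mm.
Euler critical load P_cr = π²EI/L_e² = π²×204000×367300/1665² = 266700 N.
P_allow = P_cr/n = 266700/3 = 88910 N.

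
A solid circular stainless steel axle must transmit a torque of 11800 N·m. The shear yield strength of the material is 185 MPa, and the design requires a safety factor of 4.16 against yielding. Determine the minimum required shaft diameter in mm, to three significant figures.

Allowable shear stress τ_allow = 185/4.16 = 44.47 MPa.
For a solid shaft τ = 16T/(πd³), so d³ = 16T/(π τ_allow) = 16×1.1800×10^7/(π×44.47) = 1.351×10^6 mm³.
d = (1.351×10^6)^(1/3) = 110.6 mm.

d = 111 mm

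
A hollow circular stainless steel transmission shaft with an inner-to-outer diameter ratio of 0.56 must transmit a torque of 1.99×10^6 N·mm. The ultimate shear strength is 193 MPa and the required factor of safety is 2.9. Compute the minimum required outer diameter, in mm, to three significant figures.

d_o = 55.3 mm

τ_allow = 193/2.9 = 66.55 MPa.
For a hollow shaft τ = 16T/[πd_o³(1−k⁴)] with k = 0.56, so 1−k⁴ = 0.9017.
d_o³ = 16T/[π τ_allow (1−k⁴)] = 16×1990000/(π×66.55×0.9017) = 168900 mm³.
d_o = 55.28 mm.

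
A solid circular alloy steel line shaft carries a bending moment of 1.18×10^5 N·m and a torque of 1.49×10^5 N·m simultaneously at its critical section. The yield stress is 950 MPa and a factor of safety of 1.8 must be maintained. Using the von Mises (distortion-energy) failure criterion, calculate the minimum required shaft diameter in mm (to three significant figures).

σ_allow = σ_y/n = 950/1.8 = 527.8 MPa.
For a solid shaft σ_b = 32M/(πd³) and τ = 16T/(πd³), so the von Mises stress is σ' = (16/πd³)·√(4M²+3T²).
√(4M²+3T²) = √(4×(1.180×10^8)² + 3×(1.490×10^8)²) = 3.497×10^8 N·mm.
d³ = 16×3.497×10^8/(π×527.8) = 3.375×10^6 mm³.
d = 150.0 mm.

d = 150 mm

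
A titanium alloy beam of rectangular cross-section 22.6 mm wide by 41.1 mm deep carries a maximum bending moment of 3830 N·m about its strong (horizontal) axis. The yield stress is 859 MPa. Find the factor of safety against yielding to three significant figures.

n = 1.43

Section modulus S = bh²/6 = 22.6×41.1²/6 = 6363 mm³.
σ = M/S = 3830000/6363 = 601.9 MPa.
n = 859/601.9 = 1.427.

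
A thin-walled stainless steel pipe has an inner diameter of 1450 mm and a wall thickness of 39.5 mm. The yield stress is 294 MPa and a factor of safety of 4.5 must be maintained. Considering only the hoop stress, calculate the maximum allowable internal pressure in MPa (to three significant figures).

σ_allow = 294/4.5 = 65.33 MPa.
σ_h = pD/(2t) → p_allow = 2σ_allow t/D = 2×65.33×39.5/1450 = 3.560 MPa.

p_allow = 3.56 MPa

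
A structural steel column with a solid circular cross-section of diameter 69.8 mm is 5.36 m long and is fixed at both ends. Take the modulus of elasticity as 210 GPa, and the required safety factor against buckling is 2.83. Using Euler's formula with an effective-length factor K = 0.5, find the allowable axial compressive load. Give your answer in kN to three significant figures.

P_allow = 119 kN

I = πd⁴/64 = π×69.8⁴/64 = 1.165×10^6 mm⁴.
Effective length L_e = KL = 0.5×5.36 m = 2680 mm.
Euler critical load P_cr = π²EI/L_e² = π²×210000×1.165×10^6/2680² = 336200 N.
P_allow = P_cr/n = 336200/2.83 = 118800 N.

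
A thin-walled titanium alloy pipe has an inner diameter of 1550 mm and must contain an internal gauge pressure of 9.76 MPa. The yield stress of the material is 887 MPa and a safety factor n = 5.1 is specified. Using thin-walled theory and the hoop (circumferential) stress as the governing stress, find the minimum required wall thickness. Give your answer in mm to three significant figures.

σ_allow = 887/5.1 = 173.9 MPa.
Hoop stress σ_h = pD/(2t), so t = pD/(2σ_allow) = 9.76×1550/(2×173.9) = 43.49 mm.

t = 43.5 mm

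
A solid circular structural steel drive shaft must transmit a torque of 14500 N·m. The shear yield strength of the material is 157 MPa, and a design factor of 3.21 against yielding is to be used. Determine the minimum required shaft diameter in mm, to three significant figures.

Allowable shear stress τ_allow = 157/3.21 = 48.91 MPa.
For a solid shaft τ = 16T/(πd³), so d³ = 16T/(π τ_allow) = 16×1.4500×10^7/(π×48.91) = 1.510×10^6 mm³.
d = (1.510×10^6)^(1/3) = 114.7 mm.

d = 115 mm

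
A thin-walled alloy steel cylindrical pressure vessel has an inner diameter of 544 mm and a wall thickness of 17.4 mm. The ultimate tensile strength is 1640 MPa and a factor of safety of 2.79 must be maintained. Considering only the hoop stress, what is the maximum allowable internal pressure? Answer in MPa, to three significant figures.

σ_allow = 1640/2.79 = 587.8 MPa.
σ_h = pD/(2t) → p_allow = 2σ_allow t/D = 2×587.8×17.4/544 = 37.60 MPa.

p_allow = 37.6 MPa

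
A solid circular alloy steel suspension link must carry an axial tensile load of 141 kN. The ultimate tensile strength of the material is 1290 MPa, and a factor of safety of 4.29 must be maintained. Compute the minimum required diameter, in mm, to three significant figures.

Allowable stress σ_allow = 1290/4.29 = 300.7 MPa.
Required area A = F/σ_allow = 141000/300.7 = 468.9 mm².
A = πd²/4 → d = √(4A/π) = 24.43 mm.

d = 24.4 mm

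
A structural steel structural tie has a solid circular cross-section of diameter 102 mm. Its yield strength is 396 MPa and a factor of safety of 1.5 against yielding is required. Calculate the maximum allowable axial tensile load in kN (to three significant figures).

σ_allow = 396/1.5 = 264.0 MPa.
A = πd²/4 = π×102²/4 = 8171 mm².
F_allow = σ_allow × A = 264.0×8171 = 2.157×10^6 N.

F_allow = 2160 kN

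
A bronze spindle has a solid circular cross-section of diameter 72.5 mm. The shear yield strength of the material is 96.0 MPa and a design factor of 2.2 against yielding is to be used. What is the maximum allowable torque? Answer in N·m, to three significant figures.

τ_allow = 96.0/2.2 = 43.64 MPa.
For a solid shaft T_allow = τ_allow·πd³/16; πd³/16 = π×72.5³/16 = 74820 mm³.
T_allow = 43.64×74820 = 3.265×10^6 N·mm = 3265 N·m.

T_allow = 3270 N·m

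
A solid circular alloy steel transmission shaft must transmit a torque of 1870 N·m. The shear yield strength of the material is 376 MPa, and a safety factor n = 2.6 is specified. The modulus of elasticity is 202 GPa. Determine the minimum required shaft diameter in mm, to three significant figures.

Allowable shear stress τ_allow = 376/2.6 = 144.6 MPa.
For a solid shaft τ = 16T/(πd³), so d³ = 16T/(π τ_allow) = 16×1870000/(π×144.6) = 65860 mm³.
d = (65860)^(1/3) = 40.38 mm.

d = 40.4 mm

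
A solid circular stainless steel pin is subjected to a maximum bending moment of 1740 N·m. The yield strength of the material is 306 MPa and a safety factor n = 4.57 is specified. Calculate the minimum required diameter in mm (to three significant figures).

d = 64.2 mm

σ_allow = 306/4.57 = 66.96 MPa.
For a solid circular section σ = 32M/(πd³), so d³ = 32M/(π σ_allow) = 32×1740000/(π×66.96) = 264700 mm³.
d = 64.21 mm.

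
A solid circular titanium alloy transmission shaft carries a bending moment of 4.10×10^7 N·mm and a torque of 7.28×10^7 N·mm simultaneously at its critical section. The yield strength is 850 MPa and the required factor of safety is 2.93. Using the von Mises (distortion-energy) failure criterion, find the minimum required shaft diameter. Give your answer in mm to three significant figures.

σ_allow = σ_y/n = 850/2.93 = 290.1 MPa.
For a solid shaft σ_b = 32M/(πd³) and τ = 16T/(πd³), so the von Mises stress is σ' = (16/πd³)·√(4M²+3T²).
√(4M²+3T²) = √(4×(4.100×10^7)² + 3×(7.280×10^7)²) = 1.504×10^8 N·mm.
d³ = 16×1.504×10^8/(π×290.1) = 2.641×10^6 mm³.
d = 138.2 mm.

d = 138 mm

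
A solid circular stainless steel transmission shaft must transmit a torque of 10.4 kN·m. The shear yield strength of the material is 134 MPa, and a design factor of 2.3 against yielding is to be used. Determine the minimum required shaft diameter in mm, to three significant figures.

d = 96.9 mm

Allowable shear stress τ_allow = 134/2.3 = 58.26 MPa.
For a solid shaft τ = 16T/(πd³), so d³ = 16T/(π τ_allow) = 16×1.0400×10^7/(π×58.26) = 909100 mm³.
d = (909100)^(1/3) = 96.87 mm.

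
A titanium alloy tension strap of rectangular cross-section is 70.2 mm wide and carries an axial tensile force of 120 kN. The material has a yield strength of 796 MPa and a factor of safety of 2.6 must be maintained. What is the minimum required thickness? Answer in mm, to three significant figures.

t = 5.58 mm

σ_allow = 796/2.6 = 306.2 MPa.
Required area A = F/σ_allow = 120000/306.2 = 392.0 mm².
t = A/w = 392.0/70.2 = 5.583 mm.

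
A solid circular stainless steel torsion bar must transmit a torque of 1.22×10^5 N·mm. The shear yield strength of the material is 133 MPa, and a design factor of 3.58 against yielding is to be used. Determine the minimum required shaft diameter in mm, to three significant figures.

Allowable shear stress τ_allow = 133/3.58 = 37.15 MPa.
For a solid shaft τ = 16T/(πd³), so d³ = 16T/(π τ_allow) = 16×122000/(π×37.15) = 16720 mm³.
d = (16720)^(1/3) = 25.57 mm.

d = 25.6 mm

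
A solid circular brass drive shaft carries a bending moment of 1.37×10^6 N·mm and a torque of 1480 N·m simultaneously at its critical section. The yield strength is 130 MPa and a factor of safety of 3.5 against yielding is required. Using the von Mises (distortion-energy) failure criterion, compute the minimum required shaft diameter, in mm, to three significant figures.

σ_allow = σ_y/n = 130/3.5 = 37.14 MPa.
For a solid shaft σ_b = 32M/(πd³) and τ = 16T/(πd³), so the von Mises stress is σ' = (16/πd³)·√(4M²+3T²).
√(4M²+3T²) = √(4×(1.370×10^6)² + 3×(1.480×10^6)²) = 3.752×10^6 N·mm.
d³ = 16×3.752×10^6/(π×37.14) = 514500 mm³.
d = 80.13 mm.

d = 80.1 mm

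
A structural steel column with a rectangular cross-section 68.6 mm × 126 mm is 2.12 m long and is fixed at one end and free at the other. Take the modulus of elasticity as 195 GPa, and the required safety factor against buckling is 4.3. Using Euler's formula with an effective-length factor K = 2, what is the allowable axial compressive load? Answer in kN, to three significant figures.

P_allow = 84.4 kN

Buckling occurs about the weak axis: I_min = h·b³/12 = 126×68.6³/12 = 3.390×10^6 mm⁴ (b = 68.6 mm is the smaller dimension).
Effective length L_e = KL = 2×2.12 m = 4240 mm.
Euler critical load P_cr = π²EI/L_e² = π²×195000×3.390×10^6/4240² = 362900 N.
P_allow = P_cr/n = 362900/4.3 = 84390 N.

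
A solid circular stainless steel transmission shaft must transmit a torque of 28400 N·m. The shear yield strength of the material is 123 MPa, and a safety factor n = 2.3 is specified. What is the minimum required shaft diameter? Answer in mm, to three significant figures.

Allowable shear stress τ_allow = 123/2.3 = 53.48 MPa.
For a solid shaft τ = 16T/(πd³), so d³ = 16T/(π τ_allow) = 16×2.8400×10^7/(π×53.48) = 2.705×10^6 mm³.
d = (2.705×10^6)^(1/3) = 139.3 mm.

d = 139 mm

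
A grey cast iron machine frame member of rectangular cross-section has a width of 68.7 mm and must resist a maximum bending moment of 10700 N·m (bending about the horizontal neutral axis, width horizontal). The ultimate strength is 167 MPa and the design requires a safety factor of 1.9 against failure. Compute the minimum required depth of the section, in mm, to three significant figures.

h = 103 mm

σ_allow = 167/1.9 = 87.89 MPa.
For a rectangular section σ = 6M/(bh²), so h² = 6M/(b σ_allow) = 6×1.0700×10^7/(68.7×87.89) = 10630 mm².
h = 103.1 mm.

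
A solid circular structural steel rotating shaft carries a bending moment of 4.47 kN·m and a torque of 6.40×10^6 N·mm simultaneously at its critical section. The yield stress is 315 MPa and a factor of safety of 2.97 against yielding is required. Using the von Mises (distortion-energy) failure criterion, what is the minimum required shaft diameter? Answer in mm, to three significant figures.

σ_allow = σ_y/n = 315/2.97 = 106.1 MPa.
For a solid shaft σ_b = 32M/(πd³) and τ = 16T/(πd³), so the von Mises stress is σ' = (16/πd³)·√(4M²+3T²).
√(4M²+3T²) = √(4×(4.470×10^6)² + 3×(6.400×10^6)²) = 1.424×10^7 N·mm.
d³ = 16×1.424×10^7/(π×106.1) = 683800 mm³.
d = 88.10 mm.

d = 88.1 mm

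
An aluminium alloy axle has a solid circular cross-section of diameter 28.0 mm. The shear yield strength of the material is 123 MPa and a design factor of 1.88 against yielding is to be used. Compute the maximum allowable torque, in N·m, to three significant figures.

τ_allow = 123/1.88 = 65.43 MPa.
For a solid shaft T_allow = τ_allow·πd³/16; πd³/16 = π×28.0³/16 = 4310 mm³.
T_allow = 65.43×4310 = 282000 N·mm = 282.0 N·m.

T_allow = 282 N·m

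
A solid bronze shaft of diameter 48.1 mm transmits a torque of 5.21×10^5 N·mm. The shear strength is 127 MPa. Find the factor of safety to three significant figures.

n = 5.33

τ = 16T/(πd³) = 16×521000/(π×48.1³) = 23.84 MPa.
n = τ_limit/τ = 127/23.84 = 5.326.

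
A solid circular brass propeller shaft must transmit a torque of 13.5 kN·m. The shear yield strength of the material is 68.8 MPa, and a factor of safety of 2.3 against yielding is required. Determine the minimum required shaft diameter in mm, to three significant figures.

Allowable shear stress τ_allow = 68.8/2.3 = 29.91 MPa.
For a solid shaft τ = 16T/(πd³), so d³ = 16T/(π τ_allow) = 16×1.3500×10^7/(π×29.91) = 2.298×10^6 mm³.
d = (2.298×10^6)^(1/3) = 132.0 mm.

d = 132 mm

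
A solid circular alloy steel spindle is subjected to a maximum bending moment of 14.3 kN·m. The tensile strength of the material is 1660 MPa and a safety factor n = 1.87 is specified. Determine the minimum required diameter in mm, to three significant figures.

d = 54.7 mm

σ_allow = 1660/1.87 = 887.7 MPa.
For a solid circular section σ = 32M/(πd³), so d³ = 32M/(π σ_allow) = 32×1.4300×10^7/(π×887.7) = 164100 mm³.
d = 54.75 mm.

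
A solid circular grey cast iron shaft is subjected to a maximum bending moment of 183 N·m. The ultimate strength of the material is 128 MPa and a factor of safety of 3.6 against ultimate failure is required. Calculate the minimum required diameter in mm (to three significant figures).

σ_allow = 128/3.6 = 35.56 MPa.
For a solid circular section σ = 32M/(πd³), so d³ = 32M/(π σ_allow) = 32×183000/(π×35.56) = 52430 mm³.
d = 37.43 mm.

d = 37.4 mm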